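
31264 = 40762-9498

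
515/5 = 103 = 103.00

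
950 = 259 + 691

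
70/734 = 35/367 = 0.10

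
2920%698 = 128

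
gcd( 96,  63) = 3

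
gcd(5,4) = 1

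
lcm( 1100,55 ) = 1100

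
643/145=4 + 63/145 =4.43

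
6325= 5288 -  - 1037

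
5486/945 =5486/945 = 5.81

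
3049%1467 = 115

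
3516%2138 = 1378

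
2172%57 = 6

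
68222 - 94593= - 26371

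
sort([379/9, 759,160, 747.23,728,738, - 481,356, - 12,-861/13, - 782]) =[ - 782, - 481, - 861/13, - 12,379/9,  160,356 , 728, 738, 747.23,759 ] 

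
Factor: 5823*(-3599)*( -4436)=92965149972= 2^2*3^2*59^1*61^1 * 647^1*1109^1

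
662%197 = 71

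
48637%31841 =16796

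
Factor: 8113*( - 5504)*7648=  - 341513424896 = - 2^12*7^1 *19^1*43^1*61^1*239^1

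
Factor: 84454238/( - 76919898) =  - 3838829/3496359=- 3^( - 1) * 127^1*167^1*181^1*1165453^( - 1)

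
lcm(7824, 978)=7824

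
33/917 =33/917 = 0.04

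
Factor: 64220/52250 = 2^1*5^( - 2)*11^( - 1 )*13^2  =  338/275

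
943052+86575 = 1029627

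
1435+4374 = 5809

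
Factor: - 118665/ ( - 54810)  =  879/406 = 2^( - 1 )*3^1*7^(  -  1 )  *  29^( - 1)*293^1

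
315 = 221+94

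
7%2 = 1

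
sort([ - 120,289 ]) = [ - 120,289]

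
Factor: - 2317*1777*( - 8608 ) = 35441795872= 2^5 * 7^1*269^1*331^1*1777^1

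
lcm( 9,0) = 0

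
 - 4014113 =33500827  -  37514940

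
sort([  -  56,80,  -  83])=[ - 83,-56,80 ] 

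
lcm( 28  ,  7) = 28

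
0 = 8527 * 0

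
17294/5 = 17294/5 = 3458.80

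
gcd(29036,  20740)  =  4148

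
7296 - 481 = 6815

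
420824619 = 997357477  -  576532858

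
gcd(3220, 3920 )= 140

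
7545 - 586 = 6959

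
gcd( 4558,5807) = 1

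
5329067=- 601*(- 8867)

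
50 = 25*2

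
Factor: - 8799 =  -3^1*7^1*419^1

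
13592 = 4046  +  9546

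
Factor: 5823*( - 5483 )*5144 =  - 2^3*3^2*643^1*647^1*5483^1 = - 164235106296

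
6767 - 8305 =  - 1538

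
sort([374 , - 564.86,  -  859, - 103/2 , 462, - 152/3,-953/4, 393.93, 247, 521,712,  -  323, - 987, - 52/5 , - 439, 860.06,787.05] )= [ - 987, - 859, - 564.86, - 439, - 323, - 953/4, - 103/2, - 152/3 , - 52/5,  247,374, 393.93,462, 521,712,  787.05,860.06 ]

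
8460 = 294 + 8166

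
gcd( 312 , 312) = 312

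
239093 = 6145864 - 5906771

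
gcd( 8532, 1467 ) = 9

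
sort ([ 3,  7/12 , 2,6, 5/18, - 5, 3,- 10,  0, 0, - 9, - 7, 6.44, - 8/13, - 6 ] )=[ - 10, - 9 , - 7,  -  6, - 5, - 8/13, 0, 0,5/18,7/12, 2,3,3,6, 6.44] 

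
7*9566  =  66962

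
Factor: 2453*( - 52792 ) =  - 2^3*11^1*223^1*6599^1 = - 129498776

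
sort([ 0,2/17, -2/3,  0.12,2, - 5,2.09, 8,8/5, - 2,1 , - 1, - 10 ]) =[ - 10, - 5, - 2, - 1, - 2/3, 0, 2/17, 0.12,1,  8/5, 2, 2.09,8]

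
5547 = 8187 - 2640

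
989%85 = 54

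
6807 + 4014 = 10821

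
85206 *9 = 766854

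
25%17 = 8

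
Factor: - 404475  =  - 3^1*5^2 * 5393^1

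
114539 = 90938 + 23601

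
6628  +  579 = 7207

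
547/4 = 547/4  =  136.75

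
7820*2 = 15640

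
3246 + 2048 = 5294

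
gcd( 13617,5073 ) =267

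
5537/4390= 1 + 1147/4390 = 1.26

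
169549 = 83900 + 85649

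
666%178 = 132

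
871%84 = 31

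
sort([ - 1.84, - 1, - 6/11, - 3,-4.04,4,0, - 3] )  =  [ - 4.04, - 3, - 3, - 1.84, - 1, - 6/11,0 , 4]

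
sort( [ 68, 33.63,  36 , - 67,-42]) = [-67, - 42, 33.63 , 36, 68 ]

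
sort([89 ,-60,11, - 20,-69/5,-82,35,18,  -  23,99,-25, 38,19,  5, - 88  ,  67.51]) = [ - 88,- 82, - 60, - 25,- 23, - 20, - 69/5, 5, 11, 18,19, 35,38, 67.51,89 , 99 ] 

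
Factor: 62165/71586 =2^( - 1 )*3^ (-2) *5^1*41^ ( - 1 )*97^( - 1 )*12433^1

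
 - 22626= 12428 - 35054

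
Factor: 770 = 2^1*5^1*7^1*11^1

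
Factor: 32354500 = 2^2*5^3*64709^1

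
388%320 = 68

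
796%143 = 81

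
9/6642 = 1/738 = 0.00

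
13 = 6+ 7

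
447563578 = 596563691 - 149000113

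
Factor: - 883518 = - 2^1*3^1*147253^1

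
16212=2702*6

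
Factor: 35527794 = 2^1*3^1*59^1*100361^1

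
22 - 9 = 13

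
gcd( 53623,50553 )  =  1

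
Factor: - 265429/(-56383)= 433^1 * 613^1*56383^ (  -  1)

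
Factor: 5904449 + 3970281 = 9874730 = 2^1*5^1*987473^1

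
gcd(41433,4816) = 7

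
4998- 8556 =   -  3558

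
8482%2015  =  422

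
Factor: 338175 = 3^4*5^2 * 167^1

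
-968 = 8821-9789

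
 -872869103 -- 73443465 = - 799425638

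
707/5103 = 101/729 = 0.14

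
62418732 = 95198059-32779327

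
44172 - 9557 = 34615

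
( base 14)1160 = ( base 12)1900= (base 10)3024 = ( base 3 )11011000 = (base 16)bd0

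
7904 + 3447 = 11351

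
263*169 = 44447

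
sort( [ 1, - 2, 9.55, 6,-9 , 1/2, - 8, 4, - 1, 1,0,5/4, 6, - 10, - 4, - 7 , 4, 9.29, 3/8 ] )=[ - 10, - 9, - 8, - 7, - 4, - 2, - 1 , 0, 3/8, 1/2, 1 , 1, 5/4,  4, 4,6,6, 9.29,9.55 ] 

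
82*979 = 80278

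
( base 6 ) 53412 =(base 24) cf8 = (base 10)7280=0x1C70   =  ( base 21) gae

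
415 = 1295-880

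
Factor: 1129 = 1129^1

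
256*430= 110080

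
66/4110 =11/685  =  0.02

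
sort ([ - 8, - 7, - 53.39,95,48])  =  [ - 53.39, - 8, - 7,48,95]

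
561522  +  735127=1296649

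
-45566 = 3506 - 49072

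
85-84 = 1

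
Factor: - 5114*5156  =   - 2^3*1289^1* 2557^1= - 26367784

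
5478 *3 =16434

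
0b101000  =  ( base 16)28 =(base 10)40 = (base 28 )1c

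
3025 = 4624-1599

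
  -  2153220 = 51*( - 42220)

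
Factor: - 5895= - 3^2*5^1*131^1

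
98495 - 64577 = 33918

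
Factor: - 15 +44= 29^1 = 29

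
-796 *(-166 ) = 132136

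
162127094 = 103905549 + 58221545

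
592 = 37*16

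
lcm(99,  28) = 2772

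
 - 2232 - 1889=-4121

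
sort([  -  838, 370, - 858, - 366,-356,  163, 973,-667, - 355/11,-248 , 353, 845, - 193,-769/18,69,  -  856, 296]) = [ - 858,-856, - 838 ,-667,-366, - 356,-248, - 193,-769/18, - 355/11, 69, 163, 296, 353, 370, 845,973]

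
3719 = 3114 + 605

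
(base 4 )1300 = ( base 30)3m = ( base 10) 112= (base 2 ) 1110000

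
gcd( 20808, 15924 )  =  12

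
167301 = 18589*9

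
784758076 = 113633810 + 671124266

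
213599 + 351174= 564773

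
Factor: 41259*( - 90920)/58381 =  - 3751268280/58381= - 2^3*3^1*5^1*17^1*79^( - 1 )* 739^( - 1)*809^1 * 2273^1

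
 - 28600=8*(-3575)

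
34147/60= 569 + 7/60  =  569.12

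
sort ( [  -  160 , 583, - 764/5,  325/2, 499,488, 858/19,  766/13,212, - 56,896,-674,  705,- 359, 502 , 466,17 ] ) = [ - 674,-359, - 160, - 764/5, - 56, 17, 858/19, 766/13,325/2, 212,  466, 488,  499,502 , 583,705, 896]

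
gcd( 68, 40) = 4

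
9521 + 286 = 9807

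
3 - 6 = - 3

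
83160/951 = 27720/317=87.44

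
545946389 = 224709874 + 321236515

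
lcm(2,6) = 6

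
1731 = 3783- 2052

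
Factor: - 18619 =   -  43^1*433^1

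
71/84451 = 71/84451 = 0.00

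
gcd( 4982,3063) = 1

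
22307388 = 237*94124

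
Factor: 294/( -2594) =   -  3^1*7^2 * 1297^( - 1)  =  - 147/1297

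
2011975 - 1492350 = 519625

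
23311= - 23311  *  (-1)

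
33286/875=33286/875 = 38.04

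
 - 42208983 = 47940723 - 90149706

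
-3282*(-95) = 311790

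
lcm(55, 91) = 5005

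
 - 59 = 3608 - 3667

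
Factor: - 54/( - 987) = 18/329 = 2^1 *3^2*7^( - 1 )*47^ ( - 1) 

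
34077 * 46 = 1567542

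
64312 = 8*8039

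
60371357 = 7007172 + 53364185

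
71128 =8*8891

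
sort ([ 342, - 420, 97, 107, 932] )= [ - 420, 97, 107, 342 , 932] 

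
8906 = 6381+2525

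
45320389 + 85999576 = 131319965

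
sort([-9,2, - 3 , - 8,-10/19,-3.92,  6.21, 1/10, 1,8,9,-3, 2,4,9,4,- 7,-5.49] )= [ - 9, - 8,- 7,-5.49,-3.92,-3,- 3, - 10/19,1/10,1,2 , 2,4,4 , 6.21, 8,9,9]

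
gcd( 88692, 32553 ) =3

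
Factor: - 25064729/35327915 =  - 5^( - 1 )*7^(-1)*29^1 *864301^1*1009369^ ( - 1)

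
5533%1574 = 811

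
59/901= 59/901 = 0.07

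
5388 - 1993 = 3395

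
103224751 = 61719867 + 41504884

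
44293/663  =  66 + 535/663  =  66.81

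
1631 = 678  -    -  953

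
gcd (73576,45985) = 9197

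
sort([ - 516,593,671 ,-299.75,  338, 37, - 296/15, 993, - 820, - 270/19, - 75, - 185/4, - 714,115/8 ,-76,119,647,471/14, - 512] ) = [ - 820, - 714, - 516,  -  512, - 299.75, -76 , - 75, - 185/4, - 296/15, - 270/19,115/8, 471/14,  37,119,338,593,  647, 671, 993] 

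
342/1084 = 171/542= 0.32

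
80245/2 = 80245/2 =40122.50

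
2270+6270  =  8540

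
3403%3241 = 162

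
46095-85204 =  - 39109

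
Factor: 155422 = 2^1*77711^1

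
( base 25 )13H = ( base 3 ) 222120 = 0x2cd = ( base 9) 876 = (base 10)717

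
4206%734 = 536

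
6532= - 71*(-92) 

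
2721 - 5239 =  - 2518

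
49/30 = 1 + 19/30 = 1.63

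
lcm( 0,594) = 0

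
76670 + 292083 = 368753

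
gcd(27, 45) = 9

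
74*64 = 4736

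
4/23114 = 2/11557=0.00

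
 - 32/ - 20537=32/20537 = 0.00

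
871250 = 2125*410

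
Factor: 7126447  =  61^1*116827^1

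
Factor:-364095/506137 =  - 3^4 * 5^1 * 563^( - 1)= -405/563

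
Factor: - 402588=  - 2^2*3^2*53^1*211^1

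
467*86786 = 40529062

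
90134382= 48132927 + 42001455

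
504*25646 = 12925584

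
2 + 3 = 5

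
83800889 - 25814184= 57986705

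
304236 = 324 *939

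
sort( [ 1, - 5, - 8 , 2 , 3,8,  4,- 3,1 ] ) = [ - 8,-5 ,-3,1,  1, 2 , 3,4, 8] 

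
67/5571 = 67/5571 = 0.01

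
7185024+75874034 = 83059058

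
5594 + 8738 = 14332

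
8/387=8/387 = 0.02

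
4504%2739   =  1765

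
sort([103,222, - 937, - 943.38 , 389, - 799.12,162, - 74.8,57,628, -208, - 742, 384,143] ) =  [ - 943.38, - 937,-799.12, - 742, - 208, - 74.8,57,103,143, 162,222,384, 389,628]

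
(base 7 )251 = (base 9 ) 158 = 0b10000110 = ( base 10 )134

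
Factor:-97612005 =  - 3^1*5^1*79^1*82373^1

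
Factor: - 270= - 2^1 * 3^3*5^1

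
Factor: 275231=11^1*131^1*191^1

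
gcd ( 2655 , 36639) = 531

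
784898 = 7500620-6715722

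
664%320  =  24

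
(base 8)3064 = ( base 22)364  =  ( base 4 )120310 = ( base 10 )1588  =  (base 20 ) 3j8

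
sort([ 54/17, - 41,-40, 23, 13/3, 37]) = [ - 41,-40, 54/17 , 13/3, 23, 37 ]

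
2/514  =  1/257 = 0.00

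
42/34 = 21/17 =1.24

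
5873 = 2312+3561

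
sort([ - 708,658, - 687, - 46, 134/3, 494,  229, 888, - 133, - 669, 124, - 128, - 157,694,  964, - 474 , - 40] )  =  [-708, - 687, - 669, - 474, - 157 ,-133, - 128,-46 , - 40,  134/3,124 , 229,494,  658,694,888 , 964]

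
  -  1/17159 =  - 1/17159 = - 0.00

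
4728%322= 220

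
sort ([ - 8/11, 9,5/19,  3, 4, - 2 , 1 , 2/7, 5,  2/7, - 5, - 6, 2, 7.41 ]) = [-6, - 5, - 2, - 8/11,5/19, 2/7, 2/7,1, 2, 3,4,5, 7.41, 9] 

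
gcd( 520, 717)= 1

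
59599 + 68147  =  127746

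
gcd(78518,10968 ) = 2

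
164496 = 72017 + 92479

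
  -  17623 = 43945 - 61568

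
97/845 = 97/845 = 0.11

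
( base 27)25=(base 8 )73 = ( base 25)29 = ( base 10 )59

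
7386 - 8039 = -653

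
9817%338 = 15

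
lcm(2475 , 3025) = 27225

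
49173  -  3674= 45499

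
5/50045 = 1/10009 = 0.00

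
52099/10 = 52099/10  =  5209.90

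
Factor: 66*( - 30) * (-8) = 15840= 2^5 * 3^2*5^1*11^1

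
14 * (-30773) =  - 430822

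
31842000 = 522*61000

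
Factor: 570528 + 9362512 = 2^4*5^1*13^1*9551^1 = 9933040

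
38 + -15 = 23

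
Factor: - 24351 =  - 3^1*8117^1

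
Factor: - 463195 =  -5^1  *  92639^1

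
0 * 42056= 0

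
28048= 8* 3506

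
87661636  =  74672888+12988748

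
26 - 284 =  - 258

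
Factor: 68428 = 2^2*17107^1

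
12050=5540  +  6510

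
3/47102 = 3/47102 = 0.00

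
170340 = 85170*2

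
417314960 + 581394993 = 998709953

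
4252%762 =442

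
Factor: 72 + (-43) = 29= 29^1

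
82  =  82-0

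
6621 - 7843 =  - 1222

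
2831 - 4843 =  - 2012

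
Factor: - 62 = -2^1*31^1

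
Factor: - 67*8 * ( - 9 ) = 2^3*3^2 * 67^1=4824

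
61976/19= 61976/19 = 3261.89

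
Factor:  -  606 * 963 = -583578  =  -  2^1*3^3 * 101^1*107^1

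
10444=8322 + 2122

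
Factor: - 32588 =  - 2^2*8147^1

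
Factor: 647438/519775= 2^1*5^ ( - 2 )*11^1*17^( - 1) * 1223^(-1)*29429^1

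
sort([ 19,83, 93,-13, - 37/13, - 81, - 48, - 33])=[ - 81 , - 48,- 33, - 13,  -  37/13, 19, 83,93] 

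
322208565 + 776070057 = 1098278622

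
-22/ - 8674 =11/4337 = 0.00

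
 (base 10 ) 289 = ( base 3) 101201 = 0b100100001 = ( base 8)441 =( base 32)91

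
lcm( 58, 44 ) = 1276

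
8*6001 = 48008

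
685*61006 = 41789110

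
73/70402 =73/70402 = 0.00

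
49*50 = 2450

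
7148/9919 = 7148/9919= 0.72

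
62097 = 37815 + 24282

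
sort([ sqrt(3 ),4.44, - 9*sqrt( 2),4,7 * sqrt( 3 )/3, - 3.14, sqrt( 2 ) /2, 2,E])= [ - 9*sqrt(2 ),-3.14,sqrt(2 ) /2, sqrt(3),2,E, 4,7*sqrt(3 ) /3,4.44 ]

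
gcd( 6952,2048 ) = 8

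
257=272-15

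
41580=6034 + 35546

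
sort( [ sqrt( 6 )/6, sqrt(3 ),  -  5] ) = [ - 5,sqrt ( 6)/6,sqrt ( 3) ] 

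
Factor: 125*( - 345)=  -  43125= - 3^1*5^4*23^1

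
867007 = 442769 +424238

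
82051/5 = 82051/5 = 16410.20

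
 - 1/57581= - 1 + 57580/57581 = - 0.00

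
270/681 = 90/227 = 0.40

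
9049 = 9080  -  31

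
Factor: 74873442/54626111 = 2^1*3^1* 7^1*29^ ( - 1) *239^1*7459^1*1883659^( - 1) 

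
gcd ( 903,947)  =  1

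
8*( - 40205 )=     -  321640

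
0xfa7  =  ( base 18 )C6B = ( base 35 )39H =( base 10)4007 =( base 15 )12C2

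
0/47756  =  0=0.00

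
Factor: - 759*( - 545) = 413655  =  3^1*5^1*11^1* 23^1*109^1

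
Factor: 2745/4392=2^( - 3 )*5^1=5/8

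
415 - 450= -35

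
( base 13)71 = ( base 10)92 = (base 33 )2Q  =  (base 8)134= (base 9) 112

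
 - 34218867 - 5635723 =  - 39854590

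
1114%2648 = 1114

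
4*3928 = 15712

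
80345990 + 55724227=136070217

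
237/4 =59 + 1/4 = 59.25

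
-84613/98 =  - 864 + 59/98 = - 863.40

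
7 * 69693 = 487851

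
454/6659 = 454/6659 = 0.07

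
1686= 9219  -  7533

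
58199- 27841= 30358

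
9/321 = 3/107 = 0.03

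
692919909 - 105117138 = 587802771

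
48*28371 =1361808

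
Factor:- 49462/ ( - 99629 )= 2^1*7^1*67^( - 1)*1487^(-1 )*3533^1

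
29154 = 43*678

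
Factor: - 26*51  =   - 2^1*3^1*13^1*17^1= -1326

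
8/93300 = 2/23325 = 0.00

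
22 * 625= 13750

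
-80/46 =-2 +6/23 = - 1.74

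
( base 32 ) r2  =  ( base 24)1C2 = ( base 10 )866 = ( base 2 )1101100010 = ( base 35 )oq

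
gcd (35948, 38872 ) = 172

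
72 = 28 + 44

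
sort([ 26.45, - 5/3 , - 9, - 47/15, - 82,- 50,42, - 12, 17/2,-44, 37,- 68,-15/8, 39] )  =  [ - 82,-68 , - 50, - 44,  -  12,-9, - 47/15 , - 15/8, - 5/3, 17/2, 26.45, 37,  39, 42 ] 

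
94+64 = 158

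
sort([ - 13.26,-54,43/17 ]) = [ - 54,-13.26, 43/17]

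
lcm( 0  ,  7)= 0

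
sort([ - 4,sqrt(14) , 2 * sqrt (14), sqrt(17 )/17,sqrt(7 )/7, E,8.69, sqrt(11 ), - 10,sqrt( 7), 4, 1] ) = [  -  10, - 4,sqrt( 17 )/17, sqrt( 7) /7 , 1,  sqrt(7 ), E, sqrt(11 ) , sqrt( 14 ), 4,2 * sqrt(14 ), 8.69]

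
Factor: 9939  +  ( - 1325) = 8614 =2^1* 59^1*73^1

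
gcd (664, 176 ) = 8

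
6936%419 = 232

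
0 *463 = 0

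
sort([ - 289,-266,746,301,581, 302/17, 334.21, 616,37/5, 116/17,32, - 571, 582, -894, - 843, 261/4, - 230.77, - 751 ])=[- 894 , - 843, -751, - 571, - 289, -266 ,-230.77, 116/17,37/5, 302/17,  32,261/4, 301, 334.21,581, 582, 616, 746]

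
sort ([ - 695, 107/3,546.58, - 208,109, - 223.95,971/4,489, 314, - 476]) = [ - 695, - 476, - 223.95 , - 208,  107/3,109,  971/4,314,489,546.58 ] 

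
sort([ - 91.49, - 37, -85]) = [ - 91.49, - 85, - 37 ] 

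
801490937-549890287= 251600650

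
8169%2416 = 921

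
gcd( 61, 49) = 1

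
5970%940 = 330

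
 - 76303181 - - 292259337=215956156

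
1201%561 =79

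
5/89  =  5/89 =0.06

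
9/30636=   1/3404 = 0.00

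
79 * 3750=296250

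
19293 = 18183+1110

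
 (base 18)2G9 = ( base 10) 945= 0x3b1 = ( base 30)11F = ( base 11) 78a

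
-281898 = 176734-458632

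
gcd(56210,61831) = 5621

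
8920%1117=1101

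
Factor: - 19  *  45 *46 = - 39330 = - 2^1*3^2 * 5^1 * 19^1*23^1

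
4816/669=4816/669 =7.20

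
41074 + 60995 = 102069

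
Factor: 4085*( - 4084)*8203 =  - 136851797420 = - 2^2*5^1 * 13^1*19^1*43^1*631^1*1021^1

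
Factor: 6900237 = 3^2*769^1*997^1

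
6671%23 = 1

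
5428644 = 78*69598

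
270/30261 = 90/10087 = 0.01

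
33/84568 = 3/7688= 0.00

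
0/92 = 0 = 0.00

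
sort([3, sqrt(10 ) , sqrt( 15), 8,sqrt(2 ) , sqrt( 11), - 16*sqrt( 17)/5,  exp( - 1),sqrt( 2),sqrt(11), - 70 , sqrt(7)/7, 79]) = [-70 ,-16*sqrt( 17)/5,  exp( - 1)  ,  sqrt( 7 )/7, sqrt( 2),sqrt( 2) , 3 , sqrt(10 ), sqrt( 11), sqrt( 11) , sqrt(15) , 8,79]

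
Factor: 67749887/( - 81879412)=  - 2336203/2823428=-  2^( - 2)*  17^( - 1)*1367^1* 1709^1 * 41521^(-1 ) 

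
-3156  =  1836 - 4992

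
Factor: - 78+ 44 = -34 = - 2^1*17^1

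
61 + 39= 100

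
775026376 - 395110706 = 379915670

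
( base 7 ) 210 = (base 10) 105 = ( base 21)50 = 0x69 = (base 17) 63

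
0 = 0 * 599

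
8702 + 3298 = 12000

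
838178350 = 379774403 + 458403947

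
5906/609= 9 + 425/609 = 9.70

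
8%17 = 8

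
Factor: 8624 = 2^4*7^2 * 11^1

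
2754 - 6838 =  - 4084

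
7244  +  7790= 15034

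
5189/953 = 5189/953  =  5.44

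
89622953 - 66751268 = 22871685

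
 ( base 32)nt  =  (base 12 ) 539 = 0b1011111101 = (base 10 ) 765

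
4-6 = -2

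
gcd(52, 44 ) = 4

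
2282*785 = 1791370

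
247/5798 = 19/446 = 0.04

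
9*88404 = 795636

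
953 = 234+719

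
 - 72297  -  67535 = -139832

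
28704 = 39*736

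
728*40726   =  29648528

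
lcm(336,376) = 15792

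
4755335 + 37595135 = 42350470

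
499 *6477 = 3232023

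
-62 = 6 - 68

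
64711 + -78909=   -  14198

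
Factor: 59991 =3^1*19997^1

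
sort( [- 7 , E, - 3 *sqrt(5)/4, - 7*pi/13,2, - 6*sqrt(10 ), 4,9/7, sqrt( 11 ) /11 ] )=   [  -  6*sqrt(10 ), - 7 , - 7*pi/13, - 3*sqrt(5 ) /4, sqrt( 11) /11,9/7, 2,E, 4]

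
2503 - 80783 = -78280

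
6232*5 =31160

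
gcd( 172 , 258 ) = 86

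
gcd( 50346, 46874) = 2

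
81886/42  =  1949+2/3 =1949.67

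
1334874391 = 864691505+470182886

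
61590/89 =61590/89 = 692.02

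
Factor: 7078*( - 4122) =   -  29175516=- 2^2*3^2*229^1 * 3539^1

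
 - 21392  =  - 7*3056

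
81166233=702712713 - 621546480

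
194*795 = 154230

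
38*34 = 1292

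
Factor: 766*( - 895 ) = - 2^1*5^1*179^1*383^1= -685570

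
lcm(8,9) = 72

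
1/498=1/498 =0.00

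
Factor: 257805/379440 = 337/496 = 2^( - 4)*31^( - 1)*337^1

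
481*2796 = 1344876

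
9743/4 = 2435+3/4 = 2435.75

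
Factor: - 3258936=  - 2^3*3^2*45263^1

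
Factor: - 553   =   - 7^1*79^1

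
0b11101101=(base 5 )1422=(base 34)6x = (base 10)237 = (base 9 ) 283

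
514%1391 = 514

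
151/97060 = 151/97060 = 0.00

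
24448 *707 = 17284736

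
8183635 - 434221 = 7749414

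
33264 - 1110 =32154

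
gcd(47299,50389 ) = 1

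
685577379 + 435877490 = 1121454869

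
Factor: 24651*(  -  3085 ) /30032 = -2^(-4 )*3^3*5^1 * 11^1*83^1*617^1*1877^(-1 ) =- 76048335/30032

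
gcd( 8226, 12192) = 6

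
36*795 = 28620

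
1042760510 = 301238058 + 741522452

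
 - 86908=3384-90292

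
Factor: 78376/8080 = 97/10 = 2^(-1)*5^( - 1)*97^1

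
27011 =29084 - 2073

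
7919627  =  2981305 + 4938322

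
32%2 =0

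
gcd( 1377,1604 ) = 1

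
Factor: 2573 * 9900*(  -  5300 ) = - 2^4 * 3^2*5^4*11^1 * 31^1 *53^1 * 83^1 = - 135005310000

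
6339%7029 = 6339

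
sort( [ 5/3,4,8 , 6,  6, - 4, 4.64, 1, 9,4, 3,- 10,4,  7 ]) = [ - 10 , - 4,  1,5/3 , 3,4, 4, 4,4.64,6, 6, 7 , 8 , 9 ]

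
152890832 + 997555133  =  1150445965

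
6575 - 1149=5426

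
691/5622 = 691/5622  =  0.12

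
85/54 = 85/54 = 1.57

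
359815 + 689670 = 1049485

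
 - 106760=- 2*53380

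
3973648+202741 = 4176389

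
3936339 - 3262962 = 673377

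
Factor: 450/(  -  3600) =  - 2^(- 3) = -  1/8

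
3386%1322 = 742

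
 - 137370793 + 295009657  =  157638864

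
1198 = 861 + 337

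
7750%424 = 118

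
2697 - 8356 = -5659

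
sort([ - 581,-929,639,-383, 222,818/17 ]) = [-929, - 581, - 383, 818/17,222,639]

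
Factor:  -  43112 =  - 2^3*17^1*317^1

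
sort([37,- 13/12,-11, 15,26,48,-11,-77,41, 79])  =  [-77, - 11,-11, - 13/12, 15,26  ,  37,41,  48, 79 ] 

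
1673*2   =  3346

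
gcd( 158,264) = 2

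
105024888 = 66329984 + 38694904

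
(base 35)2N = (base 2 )1011101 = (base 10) 93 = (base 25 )3I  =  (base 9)113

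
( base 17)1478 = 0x1834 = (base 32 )61k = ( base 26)948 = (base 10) 6196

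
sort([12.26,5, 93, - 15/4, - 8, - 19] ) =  [ - 19, -8 , - 15/4, 5,12.26,93 ]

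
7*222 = 1554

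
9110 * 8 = 72880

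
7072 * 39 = 275808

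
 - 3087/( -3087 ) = 1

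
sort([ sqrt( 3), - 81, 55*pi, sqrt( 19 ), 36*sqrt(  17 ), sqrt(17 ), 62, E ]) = [-81, sqrt ( 3 ), E, sqrt(17)  ,  sqrt(19 ), 62,36*sqrt( 17),55*pi] 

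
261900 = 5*52380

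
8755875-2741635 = 6014240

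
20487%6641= 564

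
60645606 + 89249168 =149894774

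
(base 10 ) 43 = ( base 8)53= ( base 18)27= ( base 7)61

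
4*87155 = 348620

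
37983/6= 6330 +1/2=6330.50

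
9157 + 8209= 17366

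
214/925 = 214/925 = 0.23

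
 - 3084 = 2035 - 5119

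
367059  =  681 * 539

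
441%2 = 1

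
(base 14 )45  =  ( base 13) 49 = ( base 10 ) 61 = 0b111101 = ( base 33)1S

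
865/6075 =173/1215 = 0.14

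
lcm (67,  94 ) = 6298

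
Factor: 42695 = 5^1*8539^1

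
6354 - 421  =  5933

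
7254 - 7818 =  - 564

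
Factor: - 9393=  - 3^1*31^1*101^1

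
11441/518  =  11441/518=22.09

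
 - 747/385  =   - 2 + 23/385 = - 1.94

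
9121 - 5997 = 3124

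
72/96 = 3/4 = 0.75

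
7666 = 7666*1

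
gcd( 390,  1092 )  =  78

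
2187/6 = 729/2 = 364.50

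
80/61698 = 40/30849  =  0.00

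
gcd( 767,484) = 1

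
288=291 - 3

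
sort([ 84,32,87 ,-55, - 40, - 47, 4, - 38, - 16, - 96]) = [ - 96, - 55,  -  47, - 40, - 38, - 16 , 4,32,84, 87]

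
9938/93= 106 + 80/93 = 106.86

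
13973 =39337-25364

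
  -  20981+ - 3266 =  - 24247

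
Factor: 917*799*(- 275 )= - 5^2*7^1*11^1* 17^1*47^1*131^1 = - 201487825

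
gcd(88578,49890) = 6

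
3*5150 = 15450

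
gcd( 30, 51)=3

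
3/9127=3/9127=0.00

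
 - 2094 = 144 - 2238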